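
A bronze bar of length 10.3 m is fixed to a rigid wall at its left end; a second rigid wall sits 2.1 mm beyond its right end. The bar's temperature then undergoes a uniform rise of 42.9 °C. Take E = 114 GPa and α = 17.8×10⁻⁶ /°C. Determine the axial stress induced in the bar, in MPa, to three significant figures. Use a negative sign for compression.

-63.8 MPa

Free thermal expansion αLΔT = 17.8e-6 · 10300 · 42.9 = 7.865 mm.
The walls engage after the gap closes; constrained expansion = 7.865 − 2.1 = 5.765 mm.
The walls impose strain ε = −(5.765)/10300 = -5.5974e-04; σ = Eε = 114000 · -5.5974e-04 = -63.81 MPa.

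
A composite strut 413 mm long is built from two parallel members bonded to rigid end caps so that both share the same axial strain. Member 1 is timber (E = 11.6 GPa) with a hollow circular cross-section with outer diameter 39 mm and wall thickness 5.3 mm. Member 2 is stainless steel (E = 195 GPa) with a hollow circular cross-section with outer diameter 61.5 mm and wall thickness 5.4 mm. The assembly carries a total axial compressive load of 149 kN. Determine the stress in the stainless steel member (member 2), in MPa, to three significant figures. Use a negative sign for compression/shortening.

A_1 = 561.1 mm².
A_2 = 951.7 mm².
Equal strain + equilibrium ⇒ each member carries load in proportion to AE: A₁E₁ = 6509000 N, A₂E₂ = 185600000 N, ΣAE = 192100000 N.
σ₂ = P·E₂/ΣAE = -149000·195000/192100000 = -151.3 MPa.

-151 MPa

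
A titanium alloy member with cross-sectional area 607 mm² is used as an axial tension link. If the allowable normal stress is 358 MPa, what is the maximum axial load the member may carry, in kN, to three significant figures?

217 kN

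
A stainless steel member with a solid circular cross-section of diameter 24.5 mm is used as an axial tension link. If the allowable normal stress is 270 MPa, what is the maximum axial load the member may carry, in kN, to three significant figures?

127 kN

A = 471.4 mm².
P_max = σ_allow · A = 270 · 471.4 = 127300 N = 127.3 kN.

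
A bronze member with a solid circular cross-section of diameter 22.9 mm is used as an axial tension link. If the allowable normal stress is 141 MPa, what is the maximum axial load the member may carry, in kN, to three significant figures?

A = 411.9 mm².
P_max = σ_allow · A = 141 · 411.9 = 58070 N = 58.07 kN.

58.1 kN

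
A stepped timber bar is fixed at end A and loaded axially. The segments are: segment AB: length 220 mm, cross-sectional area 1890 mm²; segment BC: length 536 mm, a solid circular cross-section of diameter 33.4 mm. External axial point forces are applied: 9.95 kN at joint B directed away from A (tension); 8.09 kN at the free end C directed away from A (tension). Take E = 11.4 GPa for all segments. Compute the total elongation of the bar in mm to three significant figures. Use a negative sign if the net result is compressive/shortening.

0.618 mm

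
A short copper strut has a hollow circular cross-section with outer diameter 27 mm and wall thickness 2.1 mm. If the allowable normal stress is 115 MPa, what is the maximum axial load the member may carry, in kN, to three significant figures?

18.9 kN

A = 164.3 mm².
P_max = σ_allow · A = 115 · 164.3 = 18890 N = 18.89 kN.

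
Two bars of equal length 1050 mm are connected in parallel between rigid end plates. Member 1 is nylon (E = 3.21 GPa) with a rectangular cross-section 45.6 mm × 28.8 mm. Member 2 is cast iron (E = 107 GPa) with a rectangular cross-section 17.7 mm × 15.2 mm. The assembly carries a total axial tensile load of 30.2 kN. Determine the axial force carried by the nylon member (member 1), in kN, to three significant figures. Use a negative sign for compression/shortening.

3.86 kN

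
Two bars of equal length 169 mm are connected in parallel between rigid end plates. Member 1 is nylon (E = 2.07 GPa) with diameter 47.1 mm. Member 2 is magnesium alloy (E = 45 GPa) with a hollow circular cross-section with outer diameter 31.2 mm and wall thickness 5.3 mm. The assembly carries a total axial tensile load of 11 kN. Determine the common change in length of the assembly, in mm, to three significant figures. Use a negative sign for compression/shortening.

0.0808 mm

A_1 = 1742 mm².
A_2 = 431.2 mm².
Equal strain + equilibrium ⇒ each member carries load in proportion to AE: A₁E₁ = 3607000 N, A₂E₂ = 19410000 N, ΣAE = 23010000 N.
δ = PL/ΣAE = 11000·169/23010000 = 0.08078 mm.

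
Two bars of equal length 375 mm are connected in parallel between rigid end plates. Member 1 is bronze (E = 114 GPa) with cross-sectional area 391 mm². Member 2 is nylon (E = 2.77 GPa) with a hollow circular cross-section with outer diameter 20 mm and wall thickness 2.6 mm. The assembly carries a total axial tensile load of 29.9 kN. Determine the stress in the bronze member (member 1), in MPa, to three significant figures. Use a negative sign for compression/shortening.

A_2 = 142.1 mm².
Equal strain + equilibrium ⇒ each member carries load in proportion to AE: A₁E₁ = 44570000 N, A₂E₂ = 393700 N, ΣAE = 44970000 N.
σ₁ = P·E₁/ΣAE = 29900·114000/44970000 = 75.8 MPa.

75.8 MPa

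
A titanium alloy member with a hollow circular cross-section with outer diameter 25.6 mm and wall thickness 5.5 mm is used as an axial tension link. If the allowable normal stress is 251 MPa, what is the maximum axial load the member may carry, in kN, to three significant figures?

A = 347.3 mm².
P_max = σ_allow · A = 251 · 347.3 = 87170 N = 87.17 kN.

87.2 kN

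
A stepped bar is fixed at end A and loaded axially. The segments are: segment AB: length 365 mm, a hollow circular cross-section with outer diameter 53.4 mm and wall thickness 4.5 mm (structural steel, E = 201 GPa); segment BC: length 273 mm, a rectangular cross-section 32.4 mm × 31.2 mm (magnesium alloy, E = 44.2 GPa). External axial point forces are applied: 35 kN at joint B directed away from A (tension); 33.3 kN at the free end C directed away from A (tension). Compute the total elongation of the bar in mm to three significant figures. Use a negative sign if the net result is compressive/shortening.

0.383 mm

Internal axial forces (sectioning from the free end, tension +): N_BC = 33.3 kN, N_AB = 68.3 kN.
A_AB = 691.3 mm².
A_BC = 1011 mm².
δ_AB = 68300·365/(691.3·201000) = 0.1794 mm
δ_BC = 33300·273/(1011·44200) = 0.2035 mm
δ = Σδ_i = 0.3829 mm.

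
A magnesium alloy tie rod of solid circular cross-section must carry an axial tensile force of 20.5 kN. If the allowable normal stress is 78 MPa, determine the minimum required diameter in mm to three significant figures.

Required area A ≥ P/σ_allow = 20500/78 = 262.8 mm².
For a solid circular section, d ≥ √(4A/π) = 18.29 mm.

18.3 mm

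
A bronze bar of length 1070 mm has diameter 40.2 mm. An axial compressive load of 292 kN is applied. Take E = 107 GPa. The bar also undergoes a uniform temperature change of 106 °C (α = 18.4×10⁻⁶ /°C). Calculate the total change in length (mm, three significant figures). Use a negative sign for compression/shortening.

A = 1269 mm².
δ_mech = NL/(AE) = -292000·1070/(1269·107000) = -2.301 mm.
δ_thermal = αLΔT = 18.4e-6·1070·106 = 2.087 mm.
δ = δ_mech + δ_thermal = -0.2137 mm.

-0.214 mm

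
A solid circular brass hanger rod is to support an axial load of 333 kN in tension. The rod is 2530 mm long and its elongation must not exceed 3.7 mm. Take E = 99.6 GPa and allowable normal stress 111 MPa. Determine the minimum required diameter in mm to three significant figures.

Required area A ≥ P/σ_allow = 333000/111 = 3000 mm².
For a solid circular section, d ≥ √(4A/π) = 61.8 mm.
Elongation limit: A ≥ PL/(Eδ_allow) = 333000·2530/(99600·3.7) = 2286 mm² ⇒ d ≥ 53.95 mm.
The stress limit governs.

61.8 mm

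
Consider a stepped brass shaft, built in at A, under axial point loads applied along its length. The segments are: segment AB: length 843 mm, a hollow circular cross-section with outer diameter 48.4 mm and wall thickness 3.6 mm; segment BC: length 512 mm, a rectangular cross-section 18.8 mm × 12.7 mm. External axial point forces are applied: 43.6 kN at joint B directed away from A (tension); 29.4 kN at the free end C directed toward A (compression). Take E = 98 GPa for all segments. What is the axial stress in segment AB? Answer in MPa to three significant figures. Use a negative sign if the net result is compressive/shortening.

28.0 MPa

Internal axial forces (sectioning from the free end, tension +): N_BC = -29.4 kN, N_AB = 14.2 kN.
A_AB = 506.7 mm².
σ_AB = N_AB/A_AB = 14200/506.7 = 28.03 MPa.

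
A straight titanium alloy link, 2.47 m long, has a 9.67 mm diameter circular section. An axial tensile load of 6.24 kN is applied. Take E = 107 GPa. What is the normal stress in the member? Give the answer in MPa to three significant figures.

A = 73.44 mm².
σ = N/A = 6240/73.44 = 84.97 MPa.

85.0 MPa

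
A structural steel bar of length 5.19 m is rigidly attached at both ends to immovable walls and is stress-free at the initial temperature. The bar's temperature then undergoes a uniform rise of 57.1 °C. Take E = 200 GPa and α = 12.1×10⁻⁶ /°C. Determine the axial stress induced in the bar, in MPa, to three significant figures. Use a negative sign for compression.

-138 MPa

Free thermal expansion αLΔT = 12.1e-6 · 5190 · 57.1 = 3.586 mm.
The walls impose strain ε = −(3.586)/5190 = -6.9091e-04; σ = Eε = 200000 · -6.9091e-04 = -138.2 MPa.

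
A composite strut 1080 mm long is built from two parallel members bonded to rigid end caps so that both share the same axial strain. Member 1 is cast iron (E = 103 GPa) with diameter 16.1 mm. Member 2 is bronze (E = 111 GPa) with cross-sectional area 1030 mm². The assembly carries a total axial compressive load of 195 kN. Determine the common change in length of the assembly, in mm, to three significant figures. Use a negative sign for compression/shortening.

A_1 = 203.6 mm².
Equal strain + equilibrium ⇒ each member carries load in proportion to AE: A₁E₁ = 20970000 N, A₂E₂ = 114300000 N, ΣAE = 135300000 N.
δ = PL/ΣAE = -195000·1080/135300000 = -1.557 mm.

-1.56 mm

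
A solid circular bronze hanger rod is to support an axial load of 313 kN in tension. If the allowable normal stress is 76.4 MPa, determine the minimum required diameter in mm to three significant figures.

Required area A ≥ P/σ_allow = 313000/76.4 = 4097 mm².
For a solid circular section, d ≥ √(4A/π) = 72.22 mm.

72.2 mm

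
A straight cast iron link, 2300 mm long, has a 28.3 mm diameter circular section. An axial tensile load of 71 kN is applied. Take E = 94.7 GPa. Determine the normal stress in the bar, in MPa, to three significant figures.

113 MPa

A = 629 mm².
σ = N/A = 71000/629 = 112.9 MPa.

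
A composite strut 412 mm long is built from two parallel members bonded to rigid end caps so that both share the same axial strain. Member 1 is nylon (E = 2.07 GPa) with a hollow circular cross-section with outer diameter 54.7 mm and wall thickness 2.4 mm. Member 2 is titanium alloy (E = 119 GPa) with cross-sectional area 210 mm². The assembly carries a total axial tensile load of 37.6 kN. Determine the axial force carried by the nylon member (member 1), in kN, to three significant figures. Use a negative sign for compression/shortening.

A_1 = 394.3 mm².
Equal strain + equilibrium ⇒ each member carries load in proportion to AE: A₁E₁ = 816300 N, A₂E₂ = 24990000 N, ΣAE = 25810000 N.
F₁ = P·A₁E₁/ΣAE = 37600·816300/25810000 = 1189 N.

1.19 kN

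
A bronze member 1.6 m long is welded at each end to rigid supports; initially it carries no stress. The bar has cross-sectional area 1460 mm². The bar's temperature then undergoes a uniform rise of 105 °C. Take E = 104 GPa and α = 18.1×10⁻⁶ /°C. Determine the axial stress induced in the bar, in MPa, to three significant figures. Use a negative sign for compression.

Free thermal expansion αLΔT = 18.1e-6 · 1600 · 105 = 3.041 mm.
The walls impose strain ε = −(3.041)/1600 = -1.9005e-03; σ = Eε = 104000 · -1.9005e-03 = -197.7 MPa.

-198 MPa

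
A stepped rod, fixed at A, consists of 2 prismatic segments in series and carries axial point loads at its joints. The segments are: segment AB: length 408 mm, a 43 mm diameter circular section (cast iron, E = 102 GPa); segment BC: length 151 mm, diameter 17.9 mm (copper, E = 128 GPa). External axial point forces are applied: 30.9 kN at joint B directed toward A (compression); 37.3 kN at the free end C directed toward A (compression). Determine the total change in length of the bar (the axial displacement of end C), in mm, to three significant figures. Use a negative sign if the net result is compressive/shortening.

Internal axial forces (sectioning from the free end, tension +): N_BC = -37.3 kN, N_AB = -68.2 kN.
A_AB = 1452 mm².
A_BC = 251.6 mm².
δ_AB = -68200·408/(1452·102000) = -0.1879 mm
δ_BC = -37300·151/(251.6·128000) = -0.1749 mm
δ = Σδ_i = -0.3627 mm.

-0.363 mm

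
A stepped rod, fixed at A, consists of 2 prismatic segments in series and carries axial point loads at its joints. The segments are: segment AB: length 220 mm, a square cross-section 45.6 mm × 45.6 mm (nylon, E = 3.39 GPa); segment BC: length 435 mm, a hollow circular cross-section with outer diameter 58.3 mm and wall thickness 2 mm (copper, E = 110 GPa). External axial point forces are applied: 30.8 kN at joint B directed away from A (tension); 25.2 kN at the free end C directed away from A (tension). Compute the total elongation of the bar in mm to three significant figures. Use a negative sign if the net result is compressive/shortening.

Internal axial forces (sectioning from the free end, tension +): N_BC = 25.2 kN, N_AB = 56 kN.
A_AB = 2079 mm².
A_BC = 353.7 mm².
δ_AB = 56000·220/(2079·3390) = 1.748 mm
δ_BC = 25200·435/(353.7·110000) = 0.2817 mm
δ = Σδ_i = 2.029 mm.

2.03 mm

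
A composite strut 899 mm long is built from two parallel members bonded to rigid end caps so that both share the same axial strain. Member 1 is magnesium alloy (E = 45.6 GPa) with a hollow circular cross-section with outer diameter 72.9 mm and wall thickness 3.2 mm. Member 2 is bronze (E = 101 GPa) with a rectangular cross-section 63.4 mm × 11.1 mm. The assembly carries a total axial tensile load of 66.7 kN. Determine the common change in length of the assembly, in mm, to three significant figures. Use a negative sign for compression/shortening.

A_1 = 700.7 mm².
A_2 = 703.7 mm².
Equal strain + equilibrium ⇒ each member carries load in proportion to AE: A₁E₁ = 31950000 N, A₂E₂ = 71080000 N, ΣAE = 103000000 N.
δ = PL/ΣAE = 66700·899/103000000 = 0.582 mm.

0.582 mm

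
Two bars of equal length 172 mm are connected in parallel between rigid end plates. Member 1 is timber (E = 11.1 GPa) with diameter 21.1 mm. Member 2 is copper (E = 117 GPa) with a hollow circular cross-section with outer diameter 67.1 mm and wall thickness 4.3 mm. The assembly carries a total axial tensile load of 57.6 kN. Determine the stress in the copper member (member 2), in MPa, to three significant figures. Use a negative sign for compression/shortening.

A_1 = 349.7 mm².
A_2 = 848.4 mm².
Equal strain + equilibrium ⇒ each member carries load in proportion to AE: A₁E₁ = 3881000 N, A₂E₂ = 99260000 N, ΣAE = 103100000 N.
σ₂ = P·E₂/ΣAE = 57600·117000/103100000 = 65.34 MPa.

65.3 MPa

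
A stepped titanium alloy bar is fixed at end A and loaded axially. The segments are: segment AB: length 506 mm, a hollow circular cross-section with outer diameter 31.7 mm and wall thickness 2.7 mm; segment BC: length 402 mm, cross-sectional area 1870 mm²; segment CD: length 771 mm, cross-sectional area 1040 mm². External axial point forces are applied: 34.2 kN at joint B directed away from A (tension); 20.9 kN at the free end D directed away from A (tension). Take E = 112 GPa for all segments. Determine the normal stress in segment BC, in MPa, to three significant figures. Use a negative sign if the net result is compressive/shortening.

Internal axial forces (sectioning from the free end, tension +): N_CD = 20.9 kN, N_BC = 20.9 kN, N_AB = 55.1 kN.
σ_BC = N_BC/A_BC = 20900/1870 = 11.18 MPa.

11.2 MPa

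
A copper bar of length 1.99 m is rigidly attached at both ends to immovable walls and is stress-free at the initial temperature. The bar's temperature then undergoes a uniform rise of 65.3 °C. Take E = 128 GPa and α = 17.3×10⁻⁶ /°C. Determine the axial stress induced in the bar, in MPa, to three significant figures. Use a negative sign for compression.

-145 MPa

Free thermal expansion αLΔT = 17.3e-6 · 1990 · 65.3 = 2.248 mm.
The walls impose strain ε = −(2.248)/1990 = -1.1297e-03; σ = Eε = 128000 · -1.1297e-03 = -144.6 MPa.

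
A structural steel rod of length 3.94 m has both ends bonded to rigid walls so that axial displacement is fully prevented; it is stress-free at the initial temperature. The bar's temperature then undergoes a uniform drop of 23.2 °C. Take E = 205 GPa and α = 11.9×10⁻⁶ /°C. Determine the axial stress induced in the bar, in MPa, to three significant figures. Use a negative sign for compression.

56.6 MPa

Free thermal expansion αLΔT = 11.9e-6 · 3940 · -23.2 = -1.088 mm.
The walls impose strain ε = −(-1.088)/3940 = 2.7608e-04; σ = Eε = 205000 · 2.7608e-04 = 56.6 MPa.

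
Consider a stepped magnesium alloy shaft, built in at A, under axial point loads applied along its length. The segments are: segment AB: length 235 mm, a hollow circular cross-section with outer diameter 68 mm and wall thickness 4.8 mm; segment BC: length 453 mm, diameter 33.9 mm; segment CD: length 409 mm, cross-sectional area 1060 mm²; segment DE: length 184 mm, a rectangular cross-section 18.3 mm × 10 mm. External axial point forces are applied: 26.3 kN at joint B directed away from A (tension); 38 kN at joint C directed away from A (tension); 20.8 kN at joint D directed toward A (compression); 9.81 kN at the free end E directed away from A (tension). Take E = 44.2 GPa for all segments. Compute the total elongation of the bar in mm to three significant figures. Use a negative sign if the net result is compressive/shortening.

Internal axial forces (sectioning from the free end, tension +): N_DE = 9.81 kN, N_CD = -10.99 kN, N_BC = 27.01 kN, N_AB = 53.31 kN.
A_AB = 953 mm².
A_BC = 902.6 mm².
A_DE = 183 mm².
δ_AB = 53310·235/(953·44200) = 0.2974 mm
δ_BC = 27010·453/(902.6·44200) = 0.3067 mm
δ_CD = -10990·409/(1060·44200) = -0.09594 mm
δ_DE = 9810·184/(183·44200) = 0.2232 mm
δ = Σδ_i = 0.7313 mm.

0.731 mm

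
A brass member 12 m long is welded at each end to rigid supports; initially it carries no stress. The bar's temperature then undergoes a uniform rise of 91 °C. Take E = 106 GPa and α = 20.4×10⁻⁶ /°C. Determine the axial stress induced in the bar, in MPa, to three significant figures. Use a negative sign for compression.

Free thermal expansion αLΔT = 20.4e-6 · 12000 · 91 = 22.28 mm.
The walls impose strain ε = −(22.28)/12000 = -1.8564e-03; σ = Eε = 106000 · -1.8564e-03 = -196.8 MPa.

-197 MPa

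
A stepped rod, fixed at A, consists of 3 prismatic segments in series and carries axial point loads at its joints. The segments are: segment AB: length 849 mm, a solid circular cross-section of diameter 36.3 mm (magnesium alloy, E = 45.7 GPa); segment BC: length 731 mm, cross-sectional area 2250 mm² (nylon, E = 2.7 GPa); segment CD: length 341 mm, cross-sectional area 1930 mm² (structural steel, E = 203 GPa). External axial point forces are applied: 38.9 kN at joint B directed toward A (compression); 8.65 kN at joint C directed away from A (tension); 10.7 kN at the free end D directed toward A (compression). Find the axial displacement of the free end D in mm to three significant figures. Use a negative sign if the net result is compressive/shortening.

-0.991 mm

Internal axial forces (sectioning from the free end, tension +): N_CD = -10.7 kN, N_BC = -2.05 kN, N_AB = -40.95 kN.
A_AB = 1035 mm².
δ_AB = -40950·849/(1035·45700) = -0.7351 mm
δ_BC = -2050·731/(2250·2700) = -0.2467 mm
δ_CD = -10700·341/(1930·203000) = -0.009313 mm
δ = Σδ_i = -0.9911 mm.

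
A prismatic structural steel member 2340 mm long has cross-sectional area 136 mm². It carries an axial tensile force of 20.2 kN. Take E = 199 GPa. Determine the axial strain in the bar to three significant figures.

σ = N/A = 148.5 MPa; ε = σ/E = 148.5/199000 = 7.464e-04.

7.46e-04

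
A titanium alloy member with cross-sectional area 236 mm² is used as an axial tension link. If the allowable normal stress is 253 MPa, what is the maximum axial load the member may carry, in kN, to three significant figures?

59.7 kN

P_max = σ_allow · A = 253 · 236 = 59710 N = 59.71 kN.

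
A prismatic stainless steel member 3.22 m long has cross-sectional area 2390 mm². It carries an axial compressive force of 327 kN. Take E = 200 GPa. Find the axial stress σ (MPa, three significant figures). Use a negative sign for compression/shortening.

σ = N/A = -327000/2390 = -136.8 MPa.

-137 MPa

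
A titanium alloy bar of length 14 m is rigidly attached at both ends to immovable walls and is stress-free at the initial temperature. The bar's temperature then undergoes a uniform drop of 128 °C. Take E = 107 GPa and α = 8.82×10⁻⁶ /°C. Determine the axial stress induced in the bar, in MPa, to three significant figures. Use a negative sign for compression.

Free thermal expansion αLΔT = 8.82e-6 · 14000 · -128 = -15.81 mm.
The walls impose strain ε = −(-15.81)/14000 = 1.1290e-03; σ = Eε = 107000 · 1.1290e-03 = 120.8 MPa.

121 MPa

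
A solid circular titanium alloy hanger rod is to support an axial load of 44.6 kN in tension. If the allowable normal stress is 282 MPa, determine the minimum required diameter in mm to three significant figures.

Required area A ≥ P/σ_allow = 44600/282 = 158.2 mm².
For a solid circular section, d ≥ √(4A/π) = 14.19 mm.

14.2 mm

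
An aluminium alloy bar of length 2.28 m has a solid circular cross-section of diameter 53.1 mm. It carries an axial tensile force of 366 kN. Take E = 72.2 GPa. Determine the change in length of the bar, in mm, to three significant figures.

A = 2215 mm².
δ_mech = NL/(AE) = 366000·2280/(2215·72200) = 5.219 mm.

5.22 mm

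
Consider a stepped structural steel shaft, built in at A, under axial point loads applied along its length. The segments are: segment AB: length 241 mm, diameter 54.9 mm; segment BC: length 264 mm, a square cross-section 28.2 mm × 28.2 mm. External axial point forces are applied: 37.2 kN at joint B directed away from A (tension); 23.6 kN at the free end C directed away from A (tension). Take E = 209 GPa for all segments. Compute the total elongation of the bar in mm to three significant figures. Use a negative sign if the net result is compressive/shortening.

0.0671 mm

Internal axial forces (sectioning from the free end, tension +): N_BC = 23.6 kN, N_AB = 60.8 kN.
A_AB = 2367 mm².
A_BC = 795.2 mm².
δ_AB = 60800·241/(2367·209000) = 0.02962 mm
δ_BC = 23600·264/(795.2·209000) = 0.03749 mm
δ = Σδ_i = 0.0671 mm.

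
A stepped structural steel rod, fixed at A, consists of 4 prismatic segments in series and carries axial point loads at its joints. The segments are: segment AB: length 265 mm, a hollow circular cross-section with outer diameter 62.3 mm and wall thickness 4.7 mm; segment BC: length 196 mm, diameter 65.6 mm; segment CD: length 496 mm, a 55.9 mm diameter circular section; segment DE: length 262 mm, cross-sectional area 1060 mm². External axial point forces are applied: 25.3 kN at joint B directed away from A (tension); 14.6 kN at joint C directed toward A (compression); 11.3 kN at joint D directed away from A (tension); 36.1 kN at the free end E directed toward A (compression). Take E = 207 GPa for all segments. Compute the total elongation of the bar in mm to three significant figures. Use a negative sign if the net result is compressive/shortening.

-0.0996 mm

Internal axial forces (sectioning from the free end, tension +): N_DE = -36.1 kN, N_CD = -24.8 kN, N_BC = -39.4 kN, N_AB = -14.1 kN.
A_AB = 850.5 mm².
A_BC = 3380 mm².
A_CD = 2454 mm².
δ_AB = -14100·265/(850.5·207000) = -0.02122 mm
δ_BC = -39400·196/(3380·207000) = -0.01104 mm
δ_CD = -24800·496/(2454·207000) = -0.02421 mm
δ_DE = -36100·262/(1060·207000) = -0.04311 mm
δ = Σδ_i = -0.09958 mm.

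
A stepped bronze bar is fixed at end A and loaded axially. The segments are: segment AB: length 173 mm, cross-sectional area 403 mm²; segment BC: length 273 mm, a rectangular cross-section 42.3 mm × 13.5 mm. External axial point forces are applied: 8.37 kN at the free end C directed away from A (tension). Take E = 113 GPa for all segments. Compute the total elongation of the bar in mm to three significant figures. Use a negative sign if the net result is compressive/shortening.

0.0672 mm

Internal axial forces (sectioning from the free end, tension +): N_BC = 8.37 kN, N_AB = 8.37 kN.
A_BC = 571 mm².
δ_AB = 8370·173/(403·113000) = 0.0318 mm
δ_BC = 8370·273/(571·113000) = 0.03541 mm
δ = Σδ_i = 0.06721 mm.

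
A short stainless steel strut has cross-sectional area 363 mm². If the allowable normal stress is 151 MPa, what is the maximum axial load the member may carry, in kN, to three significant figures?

54.8 kN

P_max = σ_allow · A = 151 · 363 = 54810 N = 54.81 kN.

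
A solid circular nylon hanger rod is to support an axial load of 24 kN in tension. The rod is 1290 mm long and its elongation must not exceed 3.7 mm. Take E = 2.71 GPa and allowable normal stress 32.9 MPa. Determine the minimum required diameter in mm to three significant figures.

Required area A ≥ P/σ_allow = 24000/32.9 = 729.5 mm².
For a solid circular section, d ≥ √(4A/π) = 30.48 mm.
Elongation limit: A ≥ PL/(Eδ_allow) = 24000·1290/(2710·3.7) = 3088 mm² ⇒ d ≥ 62.7 mm.
The elongation limit governs.

62.7 mm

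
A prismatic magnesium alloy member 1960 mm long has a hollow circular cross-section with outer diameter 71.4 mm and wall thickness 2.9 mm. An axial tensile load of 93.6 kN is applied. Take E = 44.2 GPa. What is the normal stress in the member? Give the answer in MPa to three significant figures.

150 MPa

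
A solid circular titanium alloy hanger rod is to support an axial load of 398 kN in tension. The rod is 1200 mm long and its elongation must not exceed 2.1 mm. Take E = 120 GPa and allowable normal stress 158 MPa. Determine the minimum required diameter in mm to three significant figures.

56.6 mm

Required area A ≥ P/σ_allow = 398000/158 = 2519 mm².
For a solid circular section, d ≥ √(4A/π) = 56.63 mm.
Elongation limit: A ≥ PL/(Eδ_allow) = 398000·1200/(120000·2.1) = 1895 mm² ⇒ d ≥ 49.12 mm.
The stress limit governs.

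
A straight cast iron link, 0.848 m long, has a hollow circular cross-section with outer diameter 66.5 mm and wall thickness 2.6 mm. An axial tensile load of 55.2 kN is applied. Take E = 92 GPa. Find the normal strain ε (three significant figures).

A = 521.9 mm².
σ = N/A = 105.8 MPa; ε = σ/E = 105.8/92000 = 1.150e-03.

0.00115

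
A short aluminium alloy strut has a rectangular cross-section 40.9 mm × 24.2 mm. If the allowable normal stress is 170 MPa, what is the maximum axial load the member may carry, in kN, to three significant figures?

168 kN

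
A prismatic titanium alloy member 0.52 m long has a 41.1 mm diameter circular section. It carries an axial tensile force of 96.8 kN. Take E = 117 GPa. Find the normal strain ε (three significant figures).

6.24e-04

A = 1327 mm².
σ = N/A = 72.96 MPa; ε = σ/E = 72.96/117000 = 6.236e-04.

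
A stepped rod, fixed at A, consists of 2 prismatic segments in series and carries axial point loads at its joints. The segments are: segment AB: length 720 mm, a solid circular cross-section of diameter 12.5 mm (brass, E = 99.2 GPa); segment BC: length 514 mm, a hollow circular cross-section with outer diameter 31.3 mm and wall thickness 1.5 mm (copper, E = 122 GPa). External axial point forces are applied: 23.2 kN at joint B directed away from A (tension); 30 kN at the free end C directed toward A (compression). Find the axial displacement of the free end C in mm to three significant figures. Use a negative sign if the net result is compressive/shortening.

Internal axial forces (sectioning from the free end, tension +): N_BC = -30 kN, N_AB = -6.8 kN.
A_AB = 122.7 mm².
A_BC = 140.4 mm².
δ_AB = -6800·720/(122.7·99200) = -0.4022 mm
δ_BC = -30000·514/(140.4·122000) = -0.9001 mm
δ = Σδ_i = -1.302 mm.

-1.30 mm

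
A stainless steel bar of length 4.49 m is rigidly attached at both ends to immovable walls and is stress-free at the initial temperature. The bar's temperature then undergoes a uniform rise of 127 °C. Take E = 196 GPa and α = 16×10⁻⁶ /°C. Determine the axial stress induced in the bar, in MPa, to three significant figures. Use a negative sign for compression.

-398 MPa

Free thermal expansion αLΔT = 16e-6 · 4490 · 127 = 9.124 mm.
The walls impose strain ε = −(9.124)/4490 = -2.0320e-03; σ = Eε = 196000 · -2.0320e-03 = -398.3 MPa.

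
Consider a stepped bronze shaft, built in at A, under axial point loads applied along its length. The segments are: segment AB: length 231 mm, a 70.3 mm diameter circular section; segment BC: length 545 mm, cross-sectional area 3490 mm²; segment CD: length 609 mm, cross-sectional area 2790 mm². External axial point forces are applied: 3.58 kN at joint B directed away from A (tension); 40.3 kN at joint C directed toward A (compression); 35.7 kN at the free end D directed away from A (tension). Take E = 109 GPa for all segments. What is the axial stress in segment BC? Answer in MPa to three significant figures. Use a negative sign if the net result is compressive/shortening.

Internal axial forces (sectioning from the free end, tension +): N_CD = 35.7 kN, N_BC = -4.6 kN, N_AB = -1.02 kN.
σ_BC = N_BC/A_BC = -4600/3490 = -1.318 MPa.

-1.32 MPa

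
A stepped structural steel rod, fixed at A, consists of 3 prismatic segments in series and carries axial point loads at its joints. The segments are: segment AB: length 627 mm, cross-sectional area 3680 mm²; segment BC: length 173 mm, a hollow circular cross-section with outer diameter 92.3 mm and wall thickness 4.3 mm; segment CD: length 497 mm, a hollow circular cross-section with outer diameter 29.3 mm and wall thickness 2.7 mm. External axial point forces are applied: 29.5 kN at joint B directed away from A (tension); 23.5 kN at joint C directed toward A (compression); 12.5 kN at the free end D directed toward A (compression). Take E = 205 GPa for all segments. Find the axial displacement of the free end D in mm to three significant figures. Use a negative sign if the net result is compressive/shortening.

Internal axial forces (sectioning from the free end, tension +): N_CD = -12.5 kN, N_BC = -36 kN, N_AB = -6.5 kN.
A_BC = 1189 mm².
A_CD = 225.6 mm².
δ_AB = -6500·627/(3680·205000) = -0.005402 mm
δ_BC = -36000·173/(1189·205000) = -0.02556 mm
δ_CD = -12500·497/(225.6·205000) = -0.1343 mm
δ = Σδ_i = -0.1653 mm.

-0.165 mm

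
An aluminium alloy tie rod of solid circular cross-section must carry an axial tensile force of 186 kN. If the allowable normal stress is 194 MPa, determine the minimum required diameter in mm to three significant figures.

34.9 mm

Required area A ≥ P/σ_allow = 186000/194 = 958.8 mm².
For a solid circular section, d ≥ √(4A/π) = 34.94 mm.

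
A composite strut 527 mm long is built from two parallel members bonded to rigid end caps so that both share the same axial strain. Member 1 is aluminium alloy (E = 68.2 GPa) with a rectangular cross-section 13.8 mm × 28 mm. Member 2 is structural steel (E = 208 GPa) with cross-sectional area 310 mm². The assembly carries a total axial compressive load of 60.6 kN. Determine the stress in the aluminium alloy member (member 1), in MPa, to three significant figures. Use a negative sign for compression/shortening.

A_1 = 386.4 mm².
Equal strain + equilibrium ⇒ each member carries load in proportion to AE: A₁E₁ = 26350000 N, A₂E₂ = 64480000 N, ΣAE = 90830000 N.
σ₁ = P·E₁/ΣAE = -60600·68200/90830000 = -45.5 MPa.

-45.5 MPa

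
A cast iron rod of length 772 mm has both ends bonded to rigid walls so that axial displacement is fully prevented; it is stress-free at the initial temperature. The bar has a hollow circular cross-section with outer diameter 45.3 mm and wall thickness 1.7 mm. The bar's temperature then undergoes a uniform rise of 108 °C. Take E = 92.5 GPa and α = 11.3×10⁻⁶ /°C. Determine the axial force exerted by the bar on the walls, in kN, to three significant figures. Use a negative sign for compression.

Free thermal expansion αLΔT = 11.3e-6 · 772 · 108 = 0.9421 mm.
The walls impose strain ε = −(0.9421)/772 = -1.2204e-03; σ = Eε = 92500 · -1.2204e-03 = -112.9 MPa.
Wall reaction R = σ·A = -112.9·232.9 = -26290 N = -26.29 kN.

-26.3 kN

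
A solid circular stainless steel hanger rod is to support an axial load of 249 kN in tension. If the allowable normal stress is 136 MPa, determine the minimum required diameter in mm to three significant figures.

Required area A ≥ P/σ_allow = 249000/136 = 1831 mm².
For a solid circular section, d ≥ √(4A/π) = 48.28 mm.

48.3 mm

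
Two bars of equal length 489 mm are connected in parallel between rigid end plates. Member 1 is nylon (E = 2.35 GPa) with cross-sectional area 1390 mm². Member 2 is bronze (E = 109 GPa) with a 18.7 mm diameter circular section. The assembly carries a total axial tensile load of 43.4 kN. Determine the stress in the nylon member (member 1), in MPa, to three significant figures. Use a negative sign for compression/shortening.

A_2 = 274.6 mm².
Equal strain + equilibrium ⇒ each member carries load in proportion to AE: A₁E₁ = 3266000 N, A₂E₂ = 29940000 N, ΣAE = 33200000 N.
σ₁ = P·E₁/ΣAE = 43400·2350/33200000 = 3.072 MPa.

3.07 MPa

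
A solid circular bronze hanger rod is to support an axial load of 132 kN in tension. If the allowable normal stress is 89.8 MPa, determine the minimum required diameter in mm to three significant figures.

43.3 mm

Required area A ≥ P/σ_allow = 132000/89.8 = 1470 mm².
For a solid circular section, d ≥ √(4A/π) = 43.26 mm.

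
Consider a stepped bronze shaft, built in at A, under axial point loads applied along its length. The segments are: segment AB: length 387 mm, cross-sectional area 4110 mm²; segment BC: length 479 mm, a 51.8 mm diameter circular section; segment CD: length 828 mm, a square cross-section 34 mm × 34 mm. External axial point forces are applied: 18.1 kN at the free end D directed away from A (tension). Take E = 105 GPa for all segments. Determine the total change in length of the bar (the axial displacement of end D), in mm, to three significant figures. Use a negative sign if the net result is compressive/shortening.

Internal axial forces (sectioning from the free end, tension +): N_CD = 18.1 kN, N_BC = 18.1 kN, N_AB = 18.1 kN.
A_BC = 2107 mm².
A_CD = 1156 mm².
δ_AB = 18100·387/(4110·105000) = 0.01623 mm
δ_BC = 18100·479/(2107·105000) = 0.03918 mm
δ_CD = 18100·828/(1156·105000) = 0.1235 mm
δ = Σδ_i = 0.1789 mm.

0.179 mm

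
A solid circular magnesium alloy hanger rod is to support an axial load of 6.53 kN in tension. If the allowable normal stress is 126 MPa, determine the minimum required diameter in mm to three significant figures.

8.12 mm

Required area A ≥ P/σ_allow = 6530/126 = 51.83 mm².
For a solid circular section, d ≥ √(4A/π) = 8.123 mm.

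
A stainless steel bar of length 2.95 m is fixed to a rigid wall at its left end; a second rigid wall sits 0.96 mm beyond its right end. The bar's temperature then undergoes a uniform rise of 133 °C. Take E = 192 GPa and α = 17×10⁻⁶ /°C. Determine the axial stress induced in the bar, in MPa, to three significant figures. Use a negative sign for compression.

-372 MPa

Free thermal expansion αLΔT = 17e-6 · 2950 · 133 = 6.67 mm.
The walls engage after the gap closes; constrained expansion = 6.67 − 0.96 = 5.71 mm.
The walls impose strain ε = −(5.71)/2950 = -1.9356e-03; σ = Eε = 192000 · -1.9356e-03 = -371.6 MPa.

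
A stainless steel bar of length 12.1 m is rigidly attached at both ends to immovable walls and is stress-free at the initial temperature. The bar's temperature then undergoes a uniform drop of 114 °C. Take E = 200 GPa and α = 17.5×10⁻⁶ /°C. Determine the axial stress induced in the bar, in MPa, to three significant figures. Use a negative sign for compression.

399 MPa

Free thermal expansion αLΔT = 17.5e-6 · 12100 · -114 = -24.14 mm.
The walls impose strain ε = −(-24.14)/12100 = 1.9950e-03; σ = Eε = 200000 · 1.9950e-03 = 399 MPa.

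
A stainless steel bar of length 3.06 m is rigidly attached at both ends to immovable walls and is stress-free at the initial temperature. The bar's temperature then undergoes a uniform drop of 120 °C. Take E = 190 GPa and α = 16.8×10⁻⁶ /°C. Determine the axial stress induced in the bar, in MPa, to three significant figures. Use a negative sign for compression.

Free thermal expansion αLΔT = 16.8e-6 · 3060 · -120 = -6.169 mm.
The walls impose strain ε = −(-6.169)/3060 = 2.0160e-03; σ = Eε = 190000 · 2.0160e-03 = 383 MPa.

383 MPa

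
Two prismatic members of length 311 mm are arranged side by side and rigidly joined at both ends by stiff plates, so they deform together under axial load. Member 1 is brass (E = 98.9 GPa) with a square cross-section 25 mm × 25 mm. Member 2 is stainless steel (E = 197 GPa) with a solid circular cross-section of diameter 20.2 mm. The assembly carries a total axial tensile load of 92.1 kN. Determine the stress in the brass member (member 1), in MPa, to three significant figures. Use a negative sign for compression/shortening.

A_1 = 625 mm².
A_2 = 320.5 mm².
Equal strain + equilibrium ⇒ each member carries load in proportion to AE: A₁E₁ = 61810000 N, A₂E₂ = 63130000 N, ΣAE = 124900000 N.
σ₁ = P·E₁/ΣAE = 92100·98900/124900000 = 72.9 MPa.

72.9 MPa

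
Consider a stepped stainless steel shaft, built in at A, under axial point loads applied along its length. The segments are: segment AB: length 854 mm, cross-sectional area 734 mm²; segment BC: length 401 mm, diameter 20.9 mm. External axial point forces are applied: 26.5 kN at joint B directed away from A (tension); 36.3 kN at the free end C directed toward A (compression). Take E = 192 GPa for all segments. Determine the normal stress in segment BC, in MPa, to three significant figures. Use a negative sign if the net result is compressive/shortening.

Internal axial forces (sectioning from the free end, tension +): N_BC = -36.3 kN, N_AB = -9.8 kN.
A_BC = 343.1 mm².
σ_BC = N_BC/A_BC = -36300/343.1 = -105.8 MPa.

-106 MPa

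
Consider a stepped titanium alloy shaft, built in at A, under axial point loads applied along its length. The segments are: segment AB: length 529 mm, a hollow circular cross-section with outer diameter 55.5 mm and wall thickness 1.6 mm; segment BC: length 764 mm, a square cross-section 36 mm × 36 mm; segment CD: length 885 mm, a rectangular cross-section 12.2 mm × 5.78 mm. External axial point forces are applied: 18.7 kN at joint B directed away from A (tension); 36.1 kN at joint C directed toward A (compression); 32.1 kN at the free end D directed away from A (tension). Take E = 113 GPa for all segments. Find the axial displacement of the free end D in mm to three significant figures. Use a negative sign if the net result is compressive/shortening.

Internal axial forces (sectioning from the free end, tension +): N_CD = 32.1 kN, N_BC = -4 kN, N_AB = 14.7 kN.
A_AB = 270.9 mm².
A_BC = 1296 mm².
A_CD = 70.52 mm².
δ_AB = 14700·529/(270.9·113000) = 0.254 mm
δ_BC = -4000·764/(1296·113000) = -0.02087 mm
δ_CD = 32100·885/(70.52·113000) = 3.565 mm
δ = Σδ_i = 3.798 mm.

3.80 mm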